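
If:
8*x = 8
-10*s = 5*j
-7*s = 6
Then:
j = 12/7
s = -6/7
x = 1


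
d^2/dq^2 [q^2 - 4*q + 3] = 2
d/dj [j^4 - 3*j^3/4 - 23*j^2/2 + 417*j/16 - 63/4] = 4*j^3 - 9*j^2/4 - 23*j + 417/16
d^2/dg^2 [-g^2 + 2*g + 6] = -2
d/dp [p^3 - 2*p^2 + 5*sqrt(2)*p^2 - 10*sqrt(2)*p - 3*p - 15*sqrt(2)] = 3*p^2 - 4*p + 10*sqrt(2)*p - 10*sqrt(2) - 3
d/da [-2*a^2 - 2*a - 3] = -4*a - 2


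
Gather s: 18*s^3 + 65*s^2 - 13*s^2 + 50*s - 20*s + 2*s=18*s^3 + 52*s^2 + 32*s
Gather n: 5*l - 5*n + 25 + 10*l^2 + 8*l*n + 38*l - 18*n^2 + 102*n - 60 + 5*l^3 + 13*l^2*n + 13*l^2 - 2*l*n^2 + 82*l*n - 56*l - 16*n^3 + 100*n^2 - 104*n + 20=5*l^3 + 23*l^2 - 13*l - 16*n^3 + n^2*(82 - 2*l) + n*(13*l^2 + 90*l - 7) - 15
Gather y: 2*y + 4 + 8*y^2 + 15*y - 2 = 8*y^2 + 17*y + 2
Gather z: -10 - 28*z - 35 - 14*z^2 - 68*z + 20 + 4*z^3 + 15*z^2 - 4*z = 4*z^3 + z^2 - 100*z - 25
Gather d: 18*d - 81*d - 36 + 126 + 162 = 252 - 63*d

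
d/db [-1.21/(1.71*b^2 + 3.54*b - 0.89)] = (4.1382*b + 4.2834)/(1.71*b^2 + 3.54*b - 0.89)^2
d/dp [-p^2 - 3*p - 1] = -2*p - 3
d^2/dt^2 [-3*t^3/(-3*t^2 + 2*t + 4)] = 48*t*(2*t^2 + 3*t + 6)/(27*t^6 - 54*t^5 - 72*t^4 + 136*t^3 + 96*t^2 - 96*t - 64)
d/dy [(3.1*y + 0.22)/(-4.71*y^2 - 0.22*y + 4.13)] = (14.601*y^2 + 2.0724*y + 12.8514)/(22.1841*y^4 + 2.0724*y^3 - 38.8562*y^2 - 1.8172*y + 17.0569)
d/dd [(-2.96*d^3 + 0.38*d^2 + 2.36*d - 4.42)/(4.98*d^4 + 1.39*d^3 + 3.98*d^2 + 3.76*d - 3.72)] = (14.7408*d^6 - 3.7848*d^5 - 47.5674*d^4 + 59.2264*d^3 + 43.501*d^2 + 32.356*d + 7.84)/(24.8004*d^8 + 13.8444*d^7 + 41.5729*d^6 + 48.514*d^5 - 10.758*d^4 + 19.588*d^3 - 15.4736*d^2 - 27.9744*d + 13.8384)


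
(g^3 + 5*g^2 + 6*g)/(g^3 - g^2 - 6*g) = (g + 3)/(g - 3)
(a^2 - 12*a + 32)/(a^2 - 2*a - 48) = (a - 4)/(a + 6)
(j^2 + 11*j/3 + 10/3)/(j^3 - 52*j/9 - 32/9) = 3*(3*j + 5)/(9*j^2 - 18*j - 16)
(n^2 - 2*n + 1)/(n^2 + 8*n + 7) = (n^2 - 2*n + 1)/(n^2 + 8*n + 7)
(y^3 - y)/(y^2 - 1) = y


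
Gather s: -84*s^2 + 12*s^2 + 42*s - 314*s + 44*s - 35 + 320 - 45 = -72*s^2 - 228*s + 240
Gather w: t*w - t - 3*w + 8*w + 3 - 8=-t + w*(t + 5) - 5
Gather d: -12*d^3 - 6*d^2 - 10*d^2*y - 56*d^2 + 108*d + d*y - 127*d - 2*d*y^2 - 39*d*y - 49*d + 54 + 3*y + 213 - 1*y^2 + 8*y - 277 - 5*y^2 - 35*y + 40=-12*d^3 + d^2*(-10*y - 62) + d*(-2*y^2 - 38*y - 68) - 6*y^2 - 24*y + 30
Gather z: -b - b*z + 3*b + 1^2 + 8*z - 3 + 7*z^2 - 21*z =2*b + 7*z^2 + z*(-b - 13) - 2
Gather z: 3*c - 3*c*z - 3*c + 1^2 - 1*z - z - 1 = z*(-3*c - 2)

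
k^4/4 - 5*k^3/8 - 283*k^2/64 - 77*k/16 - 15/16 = (k/4 + 1/2)*(k - 6)*(k + 1/4)*(k + 5/4)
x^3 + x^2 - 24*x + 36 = (x - 3)*(x - 2)*(x + 6)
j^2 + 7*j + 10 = (j + 2)*(j + 5)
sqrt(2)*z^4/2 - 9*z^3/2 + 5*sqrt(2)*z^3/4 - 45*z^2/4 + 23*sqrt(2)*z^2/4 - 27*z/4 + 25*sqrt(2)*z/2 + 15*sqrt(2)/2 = (z + 3/2)*(z - 5*sqrt(2)/2)*(z - 2*sqrt(2))*(sqrt(2)*z/2 + sqrt(2)/2)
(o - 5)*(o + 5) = o^2 - 25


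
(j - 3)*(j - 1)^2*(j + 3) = j^4 - 2*j^3 - 8*j^2 + 18*j - 9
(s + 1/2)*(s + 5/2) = s^2 + 3*s + 5/4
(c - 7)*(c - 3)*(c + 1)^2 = c^4 - 8*c^3 + 2*c^2 + 32*c + 21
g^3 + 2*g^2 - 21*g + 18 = (g - 3)*(g - 1)*(g + 6)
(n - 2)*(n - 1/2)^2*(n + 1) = n^4 - 2*n^3 - 3*n^2/4 + 7*n/4 - 1/2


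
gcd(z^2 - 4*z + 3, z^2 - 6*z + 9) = z - 3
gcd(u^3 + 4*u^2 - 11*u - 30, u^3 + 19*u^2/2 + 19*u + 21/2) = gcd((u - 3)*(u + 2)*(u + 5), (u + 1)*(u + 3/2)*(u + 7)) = 1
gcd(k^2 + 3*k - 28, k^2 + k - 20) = k - 4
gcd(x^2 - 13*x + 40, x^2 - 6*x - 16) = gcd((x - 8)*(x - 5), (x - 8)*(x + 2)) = x - 8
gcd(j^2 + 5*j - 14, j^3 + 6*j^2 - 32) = j - 2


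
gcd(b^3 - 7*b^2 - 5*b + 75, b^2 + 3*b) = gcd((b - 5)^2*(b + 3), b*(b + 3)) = b + 3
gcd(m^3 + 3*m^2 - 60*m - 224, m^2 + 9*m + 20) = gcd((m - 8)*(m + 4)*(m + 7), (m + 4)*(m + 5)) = m + 4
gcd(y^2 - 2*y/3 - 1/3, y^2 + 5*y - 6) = y - 1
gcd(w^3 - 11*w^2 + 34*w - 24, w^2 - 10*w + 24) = w^2 - 10*w + 24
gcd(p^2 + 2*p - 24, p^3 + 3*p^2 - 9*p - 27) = 1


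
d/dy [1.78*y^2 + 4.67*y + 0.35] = 3.56*y + 4.67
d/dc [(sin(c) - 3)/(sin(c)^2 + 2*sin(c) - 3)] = (6*sin(c) + cos(c)^2 + 2)*cos(c)/(sin(c)^2 + 2*sin(c) - 3)^2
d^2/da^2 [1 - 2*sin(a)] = 2*sin(a)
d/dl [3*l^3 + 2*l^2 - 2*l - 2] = 9*l^2 + 4*l - 2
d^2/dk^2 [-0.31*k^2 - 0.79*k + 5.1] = -0.620000000000000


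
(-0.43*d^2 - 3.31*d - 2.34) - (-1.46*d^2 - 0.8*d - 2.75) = 1.03*d^2 - 2.51*d + 0.41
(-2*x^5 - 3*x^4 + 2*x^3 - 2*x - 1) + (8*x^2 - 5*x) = -2*x^5 - 3*x^4 + 2*x^3 + 8*x^2 - 7*x - 1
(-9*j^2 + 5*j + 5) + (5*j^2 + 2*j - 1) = -4*j^2 + 7*j + 4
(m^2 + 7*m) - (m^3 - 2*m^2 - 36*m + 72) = -m^3 + 3*m^2 + 43*m - 72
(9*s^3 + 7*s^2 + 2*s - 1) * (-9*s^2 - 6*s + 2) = -81*s^5 - 117*s^4 - 42*s^3 + 11*s^2 + 10*s - 2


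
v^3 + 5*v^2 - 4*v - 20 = (v - 2)*(v + 2)*(v + 5)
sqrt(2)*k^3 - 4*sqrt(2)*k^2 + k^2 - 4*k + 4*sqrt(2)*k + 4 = (k - 2)^2*(sqrt(2)*k + 1)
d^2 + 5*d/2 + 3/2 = (d + 1)*(d + 3/2)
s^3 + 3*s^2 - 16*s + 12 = (s - 2)*(s - 1)*(s + 6)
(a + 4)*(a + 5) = a^2 + 9*a + 20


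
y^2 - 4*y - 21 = (y - 7)*(y + 3)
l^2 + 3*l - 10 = (l - 2)*(l + 5)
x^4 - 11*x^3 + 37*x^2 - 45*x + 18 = (x - 6)*(x - 3)*(x - 1)^2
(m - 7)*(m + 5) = m^2 - 2*m - 35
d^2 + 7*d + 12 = (d + 3)*(d + 4)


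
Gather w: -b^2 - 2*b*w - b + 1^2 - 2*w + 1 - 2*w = -b^2 - b + w*(-2*b - 4) + 2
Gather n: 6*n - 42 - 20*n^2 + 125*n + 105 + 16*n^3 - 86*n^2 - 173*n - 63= 16*n^3 - 106*n^2 - 42*n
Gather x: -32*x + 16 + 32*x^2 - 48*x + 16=32*x^2 - 80*x + 32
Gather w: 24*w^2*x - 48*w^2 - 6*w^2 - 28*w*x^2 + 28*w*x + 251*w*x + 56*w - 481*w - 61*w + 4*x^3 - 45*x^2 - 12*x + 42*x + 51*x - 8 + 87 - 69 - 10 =w^2*(24*x - 54) + w*(-28*x^2 + 279*x - 486) + 4*x^3 - 45*x^2 + 81*x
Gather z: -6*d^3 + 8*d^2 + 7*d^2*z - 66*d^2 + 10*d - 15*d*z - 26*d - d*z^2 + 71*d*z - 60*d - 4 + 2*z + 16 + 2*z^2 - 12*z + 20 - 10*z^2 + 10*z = -6*d^3 - 58*d^2 - 76*d + z^2*(-d - 8) + z*(7*d^2 + 56*d) + 32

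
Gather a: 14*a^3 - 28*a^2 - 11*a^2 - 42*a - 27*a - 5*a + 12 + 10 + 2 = 14*a^3 - 39*a^2 - 74*a + 24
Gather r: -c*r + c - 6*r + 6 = c + r*(-c - 6) + 6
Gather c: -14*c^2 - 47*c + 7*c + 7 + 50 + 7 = -14*c^2 - 40*c + 64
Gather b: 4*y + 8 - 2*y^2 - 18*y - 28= -2*y^2 - 14*y - 20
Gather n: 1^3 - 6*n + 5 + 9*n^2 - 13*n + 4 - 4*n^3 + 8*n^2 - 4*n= -4*n^3 + 17*n^2 - 23*n + 10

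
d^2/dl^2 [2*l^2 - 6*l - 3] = 4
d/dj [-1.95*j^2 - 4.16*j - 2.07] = -3.9*j - 4.16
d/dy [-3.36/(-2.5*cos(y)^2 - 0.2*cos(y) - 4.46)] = (16.8*cos(y) + 0.672)*sin(y)/(2.5*cos(y)^2 + 0.2*cos(y) + 4.46)^2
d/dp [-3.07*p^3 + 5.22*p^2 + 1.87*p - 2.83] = -9.21*p^2 + 10.44*p + 1.87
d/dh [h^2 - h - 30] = 2*h - 1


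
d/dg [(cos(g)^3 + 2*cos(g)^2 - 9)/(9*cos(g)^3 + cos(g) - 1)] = (18*(1 - cos(g)^2)^2 - 206*cos(g)^2 + 5*cos(g)/2 - cos(3*g)/2 - 27)*sin(g)/(-9*cos(g)^3 - cos(g) + 1)^2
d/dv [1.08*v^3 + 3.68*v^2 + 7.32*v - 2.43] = 3.24*v^2 + 7.36*v + 7.32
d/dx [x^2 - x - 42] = 2*x - 1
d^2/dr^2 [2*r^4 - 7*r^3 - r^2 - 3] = 24*r^2 - 42*r - 2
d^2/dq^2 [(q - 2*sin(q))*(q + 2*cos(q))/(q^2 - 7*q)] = 2*(q^2*(q - 7)^2*(-sqrt(2)*q*cos(q + pi/4) + 4*sin(2*q) - 2*sqrt(2)*sin(q + pi/4) + 1) + q*(q - 7)*(-(q - 2*sin(q))*(q + 2*cos(q)) + (q - 2*sin(q))*(2*q - 7)*(2*sin(q) - 1) + (q + 2*cos(q))*(2*q - 7)*(2*cos(q) - 1)) + (q - 2*sin(q))*(q + 2*cos(q))*(2*q - 7)^2)/(q^3*(q - 7)^3)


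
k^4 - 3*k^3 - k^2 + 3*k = k*(k - 3)*(k - 1)*(k + 1)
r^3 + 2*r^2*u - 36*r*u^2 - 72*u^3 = (r - 6*u)*(r + 2*u)*(r + 6*u)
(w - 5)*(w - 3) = w^2 - 8*w + 15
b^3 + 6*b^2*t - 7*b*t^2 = b*(b - t)*(b + 7*t)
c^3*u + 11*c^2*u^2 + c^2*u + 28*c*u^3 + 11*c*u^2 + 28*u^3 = (c + 4*u)*(c + 7*u)*(c*u + u)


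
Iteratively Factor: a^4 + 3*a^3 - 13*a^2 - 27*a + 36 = (a + 3)*(a^3 - 13*a + 12) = (a - 3)*(a + 3)*(a^2 + 3*a - 4) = (a - 3)*(a + 3)*(a + 4)*(a - 1)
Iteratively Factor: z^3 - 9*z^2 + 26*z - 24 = (z - 4)*(z^2 - 5*z + 6) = (z - 4)*(z - 2)*(z - 3)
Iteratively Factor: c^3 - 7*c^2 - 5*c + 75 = (c + 3)*(c^2 - 10*c + 25) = (c - 5)*(c + 3)*(c - 5)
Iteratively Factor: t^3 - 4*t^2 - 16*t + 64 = (t - 4)*(t^2 - 16) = (t - 4)^2*(t + 4)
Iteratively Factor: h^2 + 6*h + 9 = (h + 3)*(h + 3)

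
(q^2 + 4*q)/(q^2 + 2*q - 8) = q/(q - 2)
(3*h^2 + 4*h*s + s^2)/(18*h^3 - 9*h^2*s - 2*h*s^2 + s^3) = (h + s)/(6*h^2 - 5*h*s + s^2)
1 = 1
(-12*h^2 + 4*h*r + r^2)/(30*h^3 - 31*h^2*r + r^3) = (-2*h + r)/(5*h^2 - 6*h*r + r^2)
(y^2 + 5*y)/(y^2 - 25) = y/(y - 5)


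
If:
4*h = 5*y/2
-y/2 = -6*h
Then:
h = 0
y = 0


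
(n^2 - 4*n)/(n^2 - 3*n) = (n - 4)/(n - 3)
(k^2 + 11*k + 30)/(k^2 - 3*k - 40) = (k + 6)/(k - 8)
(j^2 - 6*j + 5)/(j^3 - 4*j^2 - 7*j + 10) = 1/(j + 2)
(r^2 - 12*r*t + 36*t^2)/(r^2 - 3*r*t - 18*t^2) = (r - 6*t)/(r + 3*t)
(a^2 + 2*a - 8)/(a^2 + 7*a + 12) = (a - 2)/(a + 3)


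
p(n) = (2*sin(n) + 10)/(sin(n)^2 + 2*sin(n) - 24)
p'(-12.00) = -0.13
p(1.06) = -0.55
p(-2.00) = -0.33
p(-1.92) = -0.32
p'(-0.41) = -0.09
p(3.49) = -0.38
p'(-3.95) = 0.12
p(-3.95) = -0.52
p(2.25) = -0.53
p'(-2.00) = 0.03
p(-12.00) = -0.49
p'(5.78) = -0.08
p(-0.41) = -0.37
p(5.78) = -0.37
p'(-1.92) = 0.03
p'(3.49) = 0.10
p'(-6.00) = -0.13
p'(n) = (-2*sin(n)*cos(n) - 2*cos(n))*(2*sin(n) + 10)/(sin(n)^2 + 2*sin(n) - 24)^2 + 2*cos(n)/(sin(n)^2 + 2*sin(n) - 24)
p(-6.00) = -0.45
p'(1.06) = -0.09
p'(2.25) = 0.11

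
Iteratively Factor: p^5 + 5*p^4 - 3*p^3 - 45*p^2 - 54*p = (p + 2)*(p^4 + 3*p^3 - 9*p^2 - 27*p) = p*(p + 2)*(p^3 + 3*p^2 - 9*p - 27) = p*(p + 2)*(p + 3)*(p^2 - 9) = p*(p + 2)*(p + 3)^2*(p - 3)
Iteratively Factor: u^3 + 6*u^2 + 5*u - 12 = (u + 4)*(u^2 + 2*u - 3) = (u + 3)*(u + 4)*(u - 1)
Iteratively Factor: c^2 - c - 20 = (c + 4)*(c - 5)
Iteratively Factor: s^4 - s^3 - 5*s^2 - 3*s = (s)*(s^3 - s^2 - 5*s - 3) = s*(s + 1)*(s^2 - 2*s - 3) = s*(s - 3)*(s + 1)*(s + 1)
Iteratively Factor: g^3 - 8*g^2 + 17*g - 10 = (g - 1)*(g^2 - 7*g + 10) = (g - 5)*(g - 1)*(g - 2)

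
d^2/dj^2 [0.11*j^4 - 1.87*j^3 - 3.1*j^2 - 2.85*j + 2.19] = 1.32*j^2 - 11.22*j - 6.2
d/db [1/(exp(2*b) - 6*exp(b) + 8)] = 2*(3 - exp(b))*exp(b)/(exp(2*b) - 6*exp(b) + 8)^2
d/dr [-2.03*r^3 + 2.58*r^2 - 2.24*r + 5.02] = -6.09*r^2 + 5.16*r - 2.24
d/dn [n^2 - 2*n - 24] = 2*n - 2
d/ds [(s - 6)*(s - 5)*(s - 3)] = 3*s^2 - 28*s + 63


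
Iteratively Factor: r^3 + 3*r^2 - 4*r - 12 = (r + 3)*(r^2 - 4) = (r - 2)*(r + 3)*(r + 2)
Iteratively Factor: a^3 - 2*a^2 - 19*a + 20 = (a - 1)*(a^2 - a - 20) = (a - 5)*(a - 1)*(a + 4)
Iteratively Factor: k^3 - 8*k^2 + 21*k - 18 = (k - 3)*(k^2 - 5*k + 6) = (k - 3)*(k - 2)*(k - 3)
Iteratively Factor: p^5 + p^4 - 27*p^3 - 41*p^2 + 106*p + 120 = (p + 4)*(p^4 - 3*p^3 - 15*p^2 + 19*p + 30) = (p + 1)*(p + 4)*(p^3 - 4*p^2 - 11*p + 30) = (p + 1)*(p + 3)*(p + 4)*(p^2 - 7*p + 10) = (p - 5)*(p + 1)*(p + 3)*(p + 4)*(p - 2)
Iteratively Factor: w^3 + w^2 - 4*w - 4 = (w + 1)*(w^2 - 4) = (w + 1)*(w + 2)*(w - 2)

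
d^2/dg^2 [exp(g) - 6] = exp(g)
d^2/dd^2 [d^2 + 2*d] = 2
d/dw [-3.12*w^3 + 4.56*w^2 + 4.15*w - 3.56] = -9.36*w^2 + 9.12*w + 4.15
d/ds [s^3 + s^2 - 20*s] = 3*s^2 + 2*s - 20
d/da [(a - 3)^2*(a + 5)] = (a - 3)*(3*a + 7)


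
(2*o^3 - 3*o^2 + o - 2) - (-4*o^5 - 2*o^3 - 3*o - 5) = 4*o^5 + 4*o^3 - 3*o^2 + 4*o + 3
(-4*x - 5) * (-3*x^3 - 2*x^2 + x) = 12*x^4 + 23*x^3 + 6*x^2 - 5*x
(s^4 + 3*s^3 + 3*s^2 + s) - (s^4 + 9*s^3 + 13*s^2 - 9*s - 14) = -6*s^3 - 10*s^2 + 10*s + 14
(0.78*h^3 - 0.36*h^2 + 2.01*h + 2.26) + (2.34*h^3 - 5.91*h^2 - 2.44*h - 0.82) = 3.12*h^3 - 6.27*h^2 - 0.43*h + 1.44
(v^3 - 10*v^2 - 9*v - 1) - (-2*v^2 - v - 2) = v^3 - 8*v^2 - 8*v + 1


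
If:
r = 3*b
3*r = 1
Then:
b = 1/9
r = 1/3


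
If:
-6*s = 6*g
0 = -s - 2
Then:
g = 2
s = -2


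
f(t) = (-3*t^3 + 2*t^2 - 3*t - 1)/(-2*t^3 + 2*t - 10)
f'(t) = (6*t^2 - 2)*(-3*t^3 + 2*t^2 - 3*t - 1)/(-2*t^3 + 2*t - 10)^2 + (-9*t^2 + 4*t - 3)/(-2*t^3 + 2*t - 10) = (t^4 - 6*t^3 + 22*t^2 - 10*t + 8)/(t^6 - 2*t^4 + 10*t^3 + t^2 - 10*t + 25)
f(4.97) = 1.36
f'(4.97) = 0.02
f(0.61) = 0.30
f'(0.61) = 0.42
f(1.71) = 0.92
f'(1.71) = 0.49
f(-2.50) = 4.05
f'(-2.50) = 4.59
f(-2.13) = 8.58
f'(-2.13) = 32.35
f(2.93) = 1.25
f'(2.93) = 0.12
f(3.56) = 1.31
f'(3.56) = 0.07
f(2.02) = 1.05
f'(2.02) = 0.36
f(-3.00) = 2.82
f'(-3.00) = 1.33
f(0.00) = 0.10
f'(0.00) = 0.32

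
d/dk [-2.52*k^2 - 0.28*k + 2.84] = -5.04*k - 0.28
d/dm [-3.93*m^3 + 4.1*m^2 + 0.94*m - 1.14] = -11.79*m^2 + 8.2*m + 0.94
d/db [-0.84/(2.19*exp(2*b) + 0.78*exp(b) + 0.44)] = (3.6792*exp(b) + 0.6552)*exp(b)/(2.19*exp(2*b) + 0.78*exp(b) + 0.44)^2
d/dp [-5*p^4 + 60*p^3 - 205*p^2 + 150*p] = -20*p^3 + 180*p^2 - 410*p + 150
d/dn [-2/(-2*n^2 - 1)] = -8*n/(2*n^2 + 1)^2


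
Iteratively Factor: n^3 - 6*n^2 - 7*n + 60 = (n - 5)*(n^2 - n - 12) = (n - 5)*(n - 4)*(n + 3)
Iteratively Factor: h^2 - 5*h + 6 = (h - 2)*(h - 3)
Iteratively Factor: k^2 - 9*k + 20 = (k - 4)*(k - 5)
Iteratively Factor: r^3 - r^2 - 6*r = (r - 3)*(r^2 + 2*r) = r*(r - 3)*(r + 2)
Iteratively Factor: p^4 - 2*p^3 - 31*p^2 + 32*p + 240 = (p - 4)*(p^3 + 2*p^2 - 23*p - 60) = (p - 5)*(p - 4)*(p^2 + 7*p + 12) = (p - 5)*(p - 4)*(p + 3)*(p + 4)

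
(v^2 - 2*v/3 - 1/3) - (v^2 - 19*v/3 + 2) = 17*v/3 - 7/3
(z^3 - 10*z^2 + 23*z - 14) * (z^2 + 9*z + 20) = z^5 - z^4 - 47*z^3 - 7*z^2 + 334*z - 280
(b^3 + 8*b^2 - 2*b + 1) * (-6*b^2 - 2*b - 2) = -6*b^5 - 50*b^4 - 6*b^3 - 18*b^2 + 2*b - 2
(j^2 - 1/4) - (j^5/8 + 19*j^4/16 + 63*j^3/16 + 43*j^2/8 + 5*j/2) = -j^5/8 - 19*j^4/16 - 63*j^3/16 - 35*j^2/8 - 5*j/2 - 1/4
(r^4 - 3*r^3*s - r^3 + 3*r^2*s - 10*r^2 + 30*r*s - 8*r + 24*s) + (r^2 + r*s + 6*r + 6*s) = r^4 - 3*r^3*s - r^3 + 3*r^2*s - 9*r^2 + 31*r*s - 2*r + 30*s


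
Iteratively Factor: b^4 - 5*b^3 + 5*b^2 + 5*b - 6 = (b - 2)*(b^3 - 3*b^2 - b + 3) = (b - 2)*(b + 1)*(b^2 - 4*b + 3) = (b - 3)*(b - 2)*(b + 1)*(b - 1)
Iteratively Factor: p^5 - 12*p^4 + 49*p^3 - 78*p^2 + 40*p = (p - 5)*(p^4 - 7*p^3 + 14*p^2 - 8*p) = (p - 5)*(p - 4)*(p^3 - 3*p^2 + 2*p) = (p - 5)*(p - 4)*(p - 2)*(p^2 - p) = (p - 5)*(p - 4)*(p - 2)*(p - 1)*(p)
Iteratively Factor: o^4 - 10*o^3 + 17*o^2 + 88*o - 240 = (o + 3)*(o^3 - 13*o^2 + 56*o - 80) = (o - 4)*(o + 3)*(o^2 - 9*o + 20) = (o - 4)^2*(o + 3)*(o - 5)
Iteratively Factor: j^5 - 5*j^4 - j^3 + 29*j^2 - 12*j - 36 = (j - 3)*(j^4 - 2*j^3 - 7*j^2 + 8*j + 12) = (j - 3)*(j - 2)*(j^3 - 7*j - 6) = (j - 3)*(j - 2)*(j + 2)*(j^2 - 2*j - 3) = (j - 3)*(j - 2)*(j + 1)*(j + 2)*(j - 3)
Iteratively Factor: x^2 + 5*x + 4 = (x + 1)*(x + 4)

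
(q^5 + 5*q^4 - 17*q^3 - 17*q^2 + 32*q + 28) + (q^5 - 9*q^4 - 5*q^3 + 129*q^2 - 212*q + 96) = 2*q^5 - 4*q^4 - 22*q^3 + 112*q^2 - 180*q + 124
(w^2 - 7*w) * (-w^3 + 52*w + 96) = -w^5 + 7*w^4 + 52*w^3 - 268*w^2 - 672*w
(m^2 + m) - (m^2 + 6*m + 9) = -5*m - 9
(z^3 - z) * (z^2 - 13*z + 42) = z^5 - 13*z^4 + 41*z^3 + 13*z^2 - 42*z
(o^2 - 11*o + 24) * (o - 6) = o^3 - 17*o^2 + 90*o - 144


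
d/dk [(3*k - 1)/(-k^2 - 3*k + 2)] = (3*k^2 - 2*k + 3)/(k^4 + 6*k^3 + 5*k^2 - 12*k + 4)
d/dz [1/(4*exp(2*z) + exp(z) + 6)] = (-8*exp(z) - 1)*exp(z)/(4*exp(2*z) + exp(z) + 6)^2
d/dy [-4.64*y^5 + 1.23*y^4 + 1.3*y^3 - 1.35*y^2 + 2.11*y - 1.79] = -23.2*y^4 + 4.92*y^3 + 3.9*y^2 - 2.7*y + 2.11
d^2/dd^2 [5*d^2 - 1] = 10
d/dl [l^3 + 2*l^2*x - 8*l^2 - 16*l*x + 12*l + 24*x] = 3*l^2 + 4*l*x - 16*l - 16*x + 12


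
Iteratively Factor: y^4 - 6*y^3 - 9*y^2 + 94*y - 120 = (y - 3)*(y^3 - 3*y^2 - 18*y + 40) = (y - 5)*(y - 3)*(y^2 + 2*y - 8) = (y - 5)*(y - 3)*(y - 2)*(y + 4)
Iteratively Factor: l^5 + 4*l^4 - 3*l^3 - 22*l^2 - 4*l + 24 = (l + 3)*(l^4 + l^3 - 6*l^2 - 4*l + 8) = (l - 2)*(l + 3)*(l^3 + 3*l^2 - 4) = (l - 2)*(l - 1)*(l + 3)*(l^2 + 4*l + 4) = (l - 2)*(l - 1)*(l + 2)*(l + 3)*(l + 2)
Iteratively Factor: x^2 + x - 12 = (x + 4)*(x - 3)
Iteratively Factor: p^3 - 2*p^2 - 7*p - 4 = (p - 4)*(p^2 + 2*p + 1) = (p - 4)*(p + 1)*(p + 1)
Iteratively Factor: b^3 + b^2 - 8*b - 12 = (b - 3)*(b^2 + 4*b + 4) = (b - 3)*(b + 2)*(b + 2)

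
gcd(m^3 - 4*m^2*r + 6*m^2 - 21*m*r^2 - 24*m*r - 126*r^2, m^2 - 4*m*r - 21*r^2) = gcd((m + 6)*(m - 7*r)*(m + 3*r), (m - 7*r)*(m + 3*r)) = -m^2 + 4*m*r + 21*r^2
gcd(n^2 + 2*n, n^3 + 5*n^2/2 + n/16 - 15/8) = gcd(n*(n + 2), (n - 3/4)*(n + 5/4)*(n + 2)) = n + 2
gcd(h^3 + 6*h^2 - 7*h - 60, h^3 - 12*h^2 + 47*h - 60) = h - 3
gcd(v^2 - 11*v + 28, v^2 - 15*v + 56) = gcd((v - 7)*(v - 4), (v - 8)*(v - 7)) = v - 7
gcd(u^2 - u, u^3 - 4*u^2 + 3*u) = u^2 - u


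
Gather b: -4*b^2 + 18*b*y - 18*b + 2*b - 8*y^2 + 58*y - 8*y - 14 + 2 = -4*b^2 + b*(18*y - 16) - 8*y^2 + 50*y - 12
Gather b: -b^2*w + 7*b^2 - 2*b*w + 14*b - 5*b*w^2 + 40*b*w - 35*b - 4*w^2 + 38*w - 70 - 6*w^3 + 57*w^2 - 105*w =b^2*(7 - w) + b*(-5*w^2 + 38*w - 21) - 6*w^3 + 53*w^2 - 67*w - 70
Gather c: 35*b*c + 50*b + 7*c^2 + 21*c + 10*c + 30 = 50*b + 7*c^2 + c*(35*b + 31) + 30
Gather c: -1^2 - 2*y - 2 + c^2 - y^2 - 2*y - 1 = c^2 - y^2 - 4*y - 4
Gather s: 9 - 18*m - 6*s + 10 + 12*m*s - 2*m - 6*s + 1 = -20*m + s*(12*m - 12) + 20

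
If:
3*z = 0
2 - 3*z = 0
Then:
No Solution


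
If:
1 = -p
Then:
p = -1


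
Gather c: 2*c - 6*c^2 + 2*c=-6*c^2 + 4*c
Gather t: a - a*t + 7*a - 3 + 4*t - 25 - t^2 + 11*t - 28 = 8*a - t^2 + t*(15 - a) - 56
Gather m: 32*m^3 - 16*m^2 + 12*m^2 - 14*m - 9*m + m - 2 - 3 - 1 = 32*m^3 - 4*m^2 - 22*m - 6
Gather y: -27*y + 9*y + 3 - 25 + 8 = -18*y - 14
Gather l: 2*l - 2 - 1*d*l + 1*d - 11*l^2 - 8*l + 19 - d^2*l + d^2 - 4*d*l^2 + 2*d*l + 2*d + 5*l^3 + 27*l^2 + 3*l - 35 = d^2 + 3*d + 5*l^3 + l^2*(16 - 4*d) + l*(-d^2 + d - 3) - 18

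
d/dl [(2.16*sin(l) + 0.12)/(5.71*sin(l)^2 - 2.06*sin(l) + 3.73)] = (-12.3336*sin(l)^2 - 1.3704*sin(l) + 8.304)*cos(l)/(32.6041*sin(l)^4 - 23.5252*sin(l)^3 + 46.8402*sin(l)^2 - 15.3676*sin(l) + 13.9129)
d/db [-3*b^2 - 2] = -6*b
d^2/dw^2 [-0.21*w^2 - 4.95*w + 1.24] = -0.420000000000000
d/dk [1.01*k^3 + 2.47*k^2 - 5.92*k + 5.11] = 3.03*k^2 + 4.94*k - 5.92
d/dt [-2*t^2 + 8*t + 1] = 8 - 4*t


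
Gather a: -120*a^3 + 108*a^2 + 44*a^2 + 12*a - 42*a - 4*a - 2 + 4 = -120*a^3 + 152*a^2 - 34*a + 2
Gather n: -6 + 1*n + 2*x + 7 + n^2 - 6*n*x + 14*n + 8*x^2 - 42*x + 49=n^2 + n*(15 - 6*x) + 8*x^2 - 40*x + 50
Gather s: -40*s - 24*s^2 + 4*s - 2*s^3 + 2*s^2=-2*s^3 - 22*s^2 - 36*s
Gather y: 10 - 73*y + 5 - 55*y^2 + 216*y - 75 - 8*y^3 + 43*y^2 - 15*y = -8*y^3 - 12*y^2 + 128*y - 60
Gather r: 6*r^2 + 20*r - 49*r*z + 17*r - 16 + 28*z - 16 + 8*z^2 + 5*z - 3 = 6*r^2 + r*(37 - 49*z) + 8*z^2 + 33*z - 35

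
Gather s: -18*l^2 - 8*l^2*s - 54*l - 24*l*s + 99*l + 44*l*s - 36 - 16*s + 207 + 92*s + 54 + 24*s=-18*l^2 + 45*l + s*(-8*l^2 + 20*l + 100) + 225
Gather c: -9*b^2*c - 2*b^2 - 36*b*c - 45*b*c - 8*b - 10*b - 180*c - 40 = -2*b^2 - 18*b + c*(-9*b^2 - 81*b - 180) - 40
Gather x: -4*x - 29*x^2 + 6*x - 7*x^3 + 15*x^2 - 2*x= -7*x^3 - 14*x^2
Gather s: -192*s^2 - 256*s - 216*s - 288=-192*s^2 - 472*s - 288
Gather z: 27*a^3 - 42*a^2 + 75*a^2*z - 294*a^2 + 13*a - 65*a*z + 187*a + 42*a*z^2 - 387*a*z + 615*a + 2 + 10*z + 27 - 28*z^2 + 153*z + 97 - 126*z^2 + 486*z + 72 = 27*a^3 - 336*a^2 + 815*a + z^2*(42*a - 154) + z*(75*a^2 - 452*a + 649) + 198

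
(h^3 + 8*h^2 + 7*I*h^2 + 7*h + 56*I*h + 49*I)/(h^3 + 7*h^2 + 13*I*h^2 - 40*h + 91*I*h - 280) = (h^2 + h*(1 + 7*I) + 7*I)/(h^2 + 13*I*h - 40)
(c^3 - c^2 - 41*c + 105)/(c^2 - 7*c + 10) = (c^2 + 4*c - 21)/(c - 2)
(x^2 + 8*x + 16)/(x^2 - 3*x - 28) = (x + 4)/(x - 7)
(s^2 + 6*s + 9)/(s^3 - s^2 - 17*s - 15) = (s + 3)/(s^2 - 4*s - 5)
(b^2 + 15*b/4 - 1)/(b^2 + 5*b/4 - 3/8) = 2*(b + 4)/(2*b + 3)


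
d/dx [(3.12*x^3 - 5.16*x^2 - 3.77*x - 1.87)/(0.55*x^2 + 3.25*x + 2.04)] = (1.716*x^4 + 20.28*x^3 + 4.3979*x^2 - 18.9958*x - 1.6133)/(0.3025*x^4 + 3.575*x^3 + 12.8065*x^2 + 13.26*x + 4.1616)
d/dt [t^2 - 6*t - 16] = 2*t - 6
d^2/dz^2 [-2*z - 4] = 0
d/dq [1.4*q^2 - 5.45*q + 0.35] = 2.8*q - 5.45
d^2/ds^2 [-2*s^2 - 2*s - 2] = -4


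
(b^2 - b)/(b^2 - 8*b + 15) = b*(b - 1)/(b^2 - 8*b + 15)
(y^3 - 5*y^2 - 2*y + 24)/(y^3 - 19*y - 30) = (y^2 - 7*y + 12)/(y^2 - 2*y - 15)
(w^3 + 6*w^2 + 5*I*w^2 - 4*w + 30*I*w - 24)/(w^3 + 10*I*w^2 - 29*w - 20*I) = (w + 6)/(w + 5*I)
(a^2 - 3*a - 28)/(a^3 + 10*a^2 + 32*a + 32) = (a - 7)/(a^2 + 6*a + 8)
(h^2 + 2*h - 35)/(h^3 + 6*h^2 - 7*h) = (h - 5)/(h*(h - 1))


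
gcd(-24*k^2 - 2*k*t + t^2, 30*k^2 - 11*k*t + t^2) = -6*k + t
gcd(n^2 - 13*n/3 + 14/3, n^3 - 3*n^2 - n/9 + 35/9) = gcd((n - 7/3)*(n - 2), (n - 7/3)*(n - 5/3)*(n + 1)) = n - 7/3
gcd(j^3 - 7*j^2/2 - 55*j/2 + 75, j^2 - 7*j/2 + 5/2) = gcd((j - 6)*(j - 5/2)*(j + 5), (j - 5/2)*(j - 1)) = j - 5/2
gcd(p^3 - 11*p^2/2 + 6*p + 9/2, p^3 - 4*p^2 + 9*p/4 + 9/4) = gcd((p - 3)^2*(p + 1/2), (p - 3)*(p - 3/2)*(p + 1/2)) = p^2 - 5*p/2 - 3/2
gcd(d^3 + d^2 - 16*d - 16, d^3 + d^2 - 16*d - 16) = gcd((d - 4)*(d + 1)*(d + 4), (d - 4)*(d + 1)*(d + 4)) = d^3 + d^2 - 16*d - 16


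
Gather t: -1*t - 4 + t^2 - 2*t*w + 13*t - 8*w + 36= t^2 + t*(12 - 2*w) - 8*w + 32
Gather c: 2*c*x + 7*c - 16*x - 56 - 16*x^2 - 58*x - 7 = c*(2*x + 7) - 16*x^2 - 74*x - 63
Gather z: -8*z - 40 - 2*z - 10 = -10*z - 50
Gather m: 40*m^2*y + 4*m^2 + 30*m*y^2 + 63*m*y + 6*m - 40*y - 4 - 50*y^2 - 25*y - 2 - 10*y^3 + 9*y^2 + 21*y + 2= m^2*(40*y + 4) + m*(30*y^2 + 63*y + 6) - 10*y^3 - 41*y^2 - 44*y - 4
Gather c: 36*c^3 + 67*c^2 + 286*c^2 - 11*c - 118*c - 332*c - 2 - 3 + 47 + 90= 36*c^3 + 353*c^2 - 461*c + 132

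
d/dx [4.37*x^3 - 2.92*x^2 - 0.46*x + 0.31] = 13.11*x^2 - 5.84*x - 0.46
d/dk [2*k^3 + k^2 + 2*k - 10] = 6*k^2 + 2*k + 2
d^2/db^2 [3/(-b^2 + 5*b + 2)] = 6*(-b^2 + 5*b + (2*b - 5)^2 + 2)/(-b^2 + 5*b + 2)^3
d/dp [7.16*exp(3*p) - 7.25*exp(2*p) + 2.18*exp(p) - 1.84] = (21.48*exp(2*p) - 14.5*exp(p) + 2.18)*exp(p)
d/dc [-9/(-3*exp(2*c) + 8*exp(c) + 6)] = (72 - 54*exp(c))*exp(c)/(-3*exp(2*c) + 8*exp(c) + 6)^2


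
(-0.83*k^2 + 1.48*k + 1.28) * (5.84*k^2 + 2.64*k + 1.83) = -4.8472*k^4 + 6.452*k^3 + 9.8635*k^2 + 6.0876*k + 2.3424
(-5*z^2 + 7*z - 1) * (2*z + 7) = -10*z^3 - 21*z^2 + 47*z - 7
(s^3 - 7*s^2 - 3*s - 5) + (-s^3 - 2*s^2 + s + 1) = -9*s^2 - 2*s - 4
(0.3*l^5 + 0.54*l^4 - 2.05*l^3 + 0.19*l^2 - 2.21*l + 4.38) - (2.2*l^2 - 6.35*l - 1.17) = 0.3*l^5 + 0.54*l^4 - 2.05*l^3 - 2.01*l^2 + 4.14*l + 5.55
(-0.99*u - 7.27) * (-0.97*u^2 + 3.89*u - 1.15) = 0.9603*u^3 + 3.2008*u^2 - 27.1418*u + 8.3605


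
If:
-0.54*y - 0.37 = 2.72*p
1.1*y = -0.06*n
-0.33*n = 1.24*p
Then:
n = 0.49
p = -0.13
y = -0.03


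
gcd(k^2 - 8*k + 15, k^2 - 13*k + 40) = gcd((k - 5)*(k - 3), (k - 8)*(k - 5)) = k - 5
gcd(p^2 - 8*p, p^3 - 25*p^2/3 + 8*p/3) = p^2 - 8*p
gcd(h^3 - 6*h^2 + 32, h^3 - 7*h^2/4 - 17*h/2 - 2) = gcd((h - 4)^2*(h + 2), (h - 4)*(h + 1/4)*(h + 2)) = h^2 - 2*h - 8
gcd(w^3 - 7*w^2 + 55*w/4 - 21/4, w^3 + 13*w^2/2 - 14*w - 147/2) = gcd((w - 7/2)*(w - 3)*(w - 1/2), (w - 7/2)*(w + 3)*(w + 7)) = w - 7/2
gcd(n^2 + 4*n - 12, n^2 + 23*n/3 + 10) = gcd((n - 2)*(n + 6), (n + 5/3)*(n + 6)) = n + 6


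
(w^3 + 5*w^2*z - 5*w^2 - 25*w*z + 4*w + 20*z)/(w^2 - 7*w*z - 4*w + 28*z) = (-w^2 - 5*w*z + w + 5*z)/(-w + 7*z)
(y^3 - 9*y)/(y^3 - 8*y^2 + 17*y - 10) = y*(y^2 - 9)/(y^3 - 8*y^2 + 17*y - 10)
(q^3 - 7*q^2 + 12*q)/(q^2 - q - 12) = q*(q - 3)/(q + 3)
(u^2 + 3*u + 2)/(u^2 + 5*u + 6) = (u + 1)/(u + 3)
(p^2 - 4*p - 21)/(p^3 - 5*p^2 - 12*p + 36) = (p - 7)/(p^2 - 8*p + 12)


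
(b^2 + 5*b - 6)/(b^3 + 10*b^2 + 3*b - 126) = (b - 1)/(b^2 + 4*b - 21)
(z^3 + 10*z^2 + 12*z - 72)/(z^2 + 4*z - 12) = z + 6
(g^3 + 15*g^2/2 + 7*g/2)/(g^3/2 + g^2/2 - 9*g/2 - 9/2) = g*(2*g^2 + 15*g + 7)/(g^3 + g^2 - 9*g - 9)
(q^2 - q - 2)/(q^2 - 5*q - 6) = (q - 2)/(q - 6)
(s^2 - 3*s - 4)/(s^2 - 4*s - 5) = (s - 4)/(s - 5)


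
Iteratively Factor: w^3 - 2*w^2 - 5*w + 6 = (w - 1)*(w^2 - w - 6) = (w - 1)*(w + 2)*(w - 3)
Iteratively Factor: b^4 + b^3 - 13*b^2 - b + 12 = (b - 3)*(b^3 + 4*b^2 - b - 4) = (b - 3)*(b + 1)*(b^2 + 3*b - 4) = (b - 3)*(b - 1)*(b + 1)*(b + 4)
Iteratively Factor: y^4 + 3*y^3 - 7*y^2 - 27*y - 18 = (y + 3)*(y^3 - 7*y - 6) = (y + 2)*(y + 3)*(y^2 - 2*y - 3) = (y - 3)*(y + 2)*(y + 3)*(y + 1)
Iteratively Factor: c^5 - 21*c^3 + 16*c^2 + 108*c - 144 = (c - 2)*(c^4 + 2*c^3 - 17*c^2 - 18*c + 72) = (c - 2)*(c + 3)*(c^3 - c^2 - 14*c + 24) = (c - 2)^2*(c + 3)*(c^2 + c - 12) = (c - 3)*(c - 2)^2*(c + 3)*(c + 4)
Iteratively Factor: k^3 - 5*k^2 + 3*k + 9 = (k - 3)*(k^2 - 2*k - 3) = (k - 3)^2*(k + 1)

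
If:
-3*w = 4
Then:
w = -4/3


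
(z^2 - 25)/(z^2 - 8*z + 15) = (z + 5)/(z - 3)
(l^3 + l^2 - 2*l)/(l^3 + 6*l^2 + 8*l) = (l - 1)/(l + 4)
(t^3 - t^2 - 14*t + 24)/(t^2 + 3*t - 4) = (t^2 - 5*t + 6)/(t - 1)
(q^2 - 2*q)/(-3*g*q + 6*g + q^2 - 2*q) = q/(-3*g + q)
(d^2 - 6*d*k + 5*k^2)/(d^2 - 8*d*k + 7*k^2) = (d - 5*k)/(d - 7*k)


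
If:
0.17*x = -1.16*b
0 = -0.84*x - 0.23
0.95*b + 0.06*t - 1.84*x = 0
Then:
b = 0.04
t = -9.03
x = -0.27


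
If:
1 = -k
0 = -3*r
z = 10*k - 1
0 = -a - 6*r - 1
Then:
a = -1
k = -1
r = 0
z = -11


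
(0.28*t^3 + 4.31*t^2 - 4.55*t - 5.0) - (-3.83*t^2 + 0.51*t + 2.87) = 0.28*t^3 + 8.14*t^2 - 5.06*t - 7.87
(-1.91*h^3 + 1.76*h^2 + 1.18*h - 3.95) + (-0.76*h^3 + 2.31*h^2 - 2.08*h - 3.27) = -2.67*h^3 + 4.07*h^2 - 0.9*h - 7.22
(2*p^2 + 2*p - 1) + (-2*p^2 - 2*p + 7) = 6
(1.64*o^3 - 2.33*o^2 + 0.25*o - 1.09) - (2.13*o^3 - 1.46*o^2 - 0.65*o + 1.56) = -0.49*o^3 - 0.87*o^2 + 0.9*o - 2.65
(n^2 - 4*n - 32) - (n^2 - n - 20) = -3*n - 12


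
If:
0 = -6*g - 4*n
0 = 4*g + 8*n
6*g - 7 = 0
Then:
No Solution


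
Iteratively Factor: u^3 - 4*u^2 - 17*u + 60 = (u - 5)*(u^2 + u - 12) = (u - 5)*(u + 4)*(u - 3)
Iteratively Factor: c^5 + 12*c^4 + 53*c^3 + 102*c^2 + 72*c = (c + 2)*(c^4 + 10*c^3 + 33*c^2 + 36*c) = (c + 2)*(c + 3)*(c^3 + 7*c^2 + 12*c) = (c + 2)*(c + 3)*(c + 4)*(c^2 + 3*c) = (c + 2)*(c + 3)^2*(c + 4)*(c)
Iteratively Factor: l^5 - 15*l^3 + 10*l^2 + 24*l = (l + 4)*(l^4 - 4*l^3 + l^2 + 6*l) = (l - 2)*(l + 4)*(l^3 - 2*l^2 - 3*l) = l*(l - 2)*(l + 4)*(l^2 - 2*l - 3) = l*(l - 3)*(l - 2)*(l + 4)*(l + 1)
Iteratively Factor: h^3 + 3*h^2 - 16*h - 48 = (h - 4)*(h^2 + 7*h + 12) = (h - 4)*(h + 4)*(h + 3)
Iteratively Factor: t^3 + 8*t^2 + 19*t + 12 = (t + 3)*(t^2 + 5*t + 4) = (t + 3)*(t + 4)*(t + 1)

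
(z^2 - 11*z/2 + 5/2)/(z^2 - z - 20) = (z - 1/2)/(z + 4)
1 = 1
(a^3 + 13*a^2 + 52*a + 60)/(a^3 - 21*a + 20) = (a^2 + 8*a + 12)/(a^2 - 5*a + 4)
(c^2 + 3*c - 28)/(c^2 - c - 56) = (c - 4)/(c - 8)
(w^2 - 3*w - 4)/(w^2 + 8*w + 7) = (w - 4)/(w + 7)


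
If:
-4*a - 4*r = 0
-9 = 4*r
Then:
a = 9/4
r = -9/4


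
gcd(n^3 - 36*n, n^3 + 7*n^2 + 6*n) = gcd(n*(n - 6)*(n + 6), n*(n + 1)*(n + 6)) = n^2 + 6*n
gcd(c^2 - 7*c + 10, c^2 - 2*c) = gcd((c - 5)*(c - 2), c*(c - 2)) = c - 2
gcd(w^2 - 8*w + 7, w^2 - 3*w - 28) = w - 7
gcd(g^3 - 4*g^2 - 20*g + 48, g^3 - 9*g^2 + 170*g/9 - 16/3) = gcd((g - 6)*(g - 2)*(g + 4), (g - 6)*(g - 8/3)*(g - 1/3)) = g - 6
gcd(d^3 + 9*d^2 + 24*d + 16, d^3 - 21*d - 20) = d^2 + 5*d + 4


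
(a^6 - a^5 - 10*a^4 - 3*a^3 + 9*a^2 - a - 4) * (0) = 0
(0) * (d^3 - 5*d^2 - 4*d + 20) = 0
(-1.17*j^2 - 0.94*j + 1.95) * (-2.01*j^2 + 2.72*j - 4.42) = 2.3517*j^4 - 1.293*j^3 - 1.3049*j^2 + 9.4588*j - 8.619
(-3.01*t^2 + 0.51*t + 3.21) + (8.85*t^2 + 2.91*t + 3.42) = 5.84*t^2 + 3.42*t + 6.63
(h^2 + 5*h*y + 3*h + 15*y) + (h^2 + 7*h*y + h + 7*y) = 2*h^2 + 12*h*y + 4*h + 22*y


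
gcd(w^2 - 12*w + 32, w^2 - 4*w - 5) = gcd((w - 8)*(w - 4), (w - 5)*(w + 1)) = 1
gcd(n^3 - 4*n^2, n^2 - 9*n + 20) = n - 4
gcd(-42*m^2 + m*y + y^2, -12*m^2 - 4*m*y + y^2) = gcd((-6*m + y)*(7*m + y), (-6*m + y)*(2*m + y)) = -6*m + y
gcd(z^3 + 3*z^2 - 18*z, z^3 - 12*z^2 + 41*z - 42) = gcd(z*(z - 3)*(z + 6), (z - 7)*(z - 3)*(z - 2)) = z - 3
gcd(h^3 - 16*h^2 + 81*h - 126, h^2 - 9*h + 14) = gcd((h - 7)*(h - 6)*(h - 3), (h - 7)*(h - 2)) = h - 7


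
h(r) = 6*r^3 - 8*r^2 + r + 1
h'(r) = 18*r^2 - 16*r + 1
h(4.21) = 311.13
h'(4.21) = 252.67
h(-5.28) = -1110.49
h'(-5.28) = 587.29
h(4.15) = 296.21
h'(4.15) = 244.60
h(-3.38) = -325.46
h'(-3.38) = 260.72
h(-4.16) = -573.55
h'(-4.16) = 379.06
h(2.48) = 45.79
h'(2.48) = 72.03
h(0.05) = 1.03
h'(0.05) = 0.24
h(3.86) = 230.74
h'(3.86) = 207.43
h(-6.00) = -1589.00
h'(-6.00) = 745.00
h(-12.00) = -11531.00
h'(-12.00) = 2785.00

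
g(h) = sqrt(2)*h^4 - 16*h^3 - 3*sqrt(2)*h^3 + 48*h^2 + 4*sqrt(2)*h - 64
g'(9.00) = 74.54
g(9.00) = -1603.32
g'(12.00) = 2187.88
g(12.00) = 1261.73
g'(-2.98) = -969.41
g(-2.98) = 992.62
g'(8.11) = -192.55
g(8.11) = -1540.88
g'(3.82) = -198.46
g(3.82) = -169.20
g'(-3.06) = -1018.82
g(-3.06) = 1072.14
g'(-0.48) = -55.04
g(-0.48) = -53.34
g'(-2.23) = -573.15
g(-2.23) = 421.54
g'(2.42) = -37.50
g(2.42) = -7.59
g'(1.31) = 39.92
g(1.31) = -15.56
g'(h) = 4*sqrt(2)*h^3 - 48*h^2 - 9*sqrt(2)*h^2 + 96*h + 4*sqrt(2)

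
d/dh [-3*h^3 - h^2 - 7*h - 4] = -9*h^2 - 2*h - 7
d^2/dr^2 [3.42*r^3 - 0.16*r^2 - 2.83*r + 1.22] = 20.52*r - 0.32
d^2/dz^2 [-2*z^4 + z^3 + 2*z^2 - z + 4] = -24*z^2 + 6*z + 4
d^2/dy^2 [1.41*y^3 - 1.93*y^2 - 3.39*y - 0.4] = 8.46*y - 3.86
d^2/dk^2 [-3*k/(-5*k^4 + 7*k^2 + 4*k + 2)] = 6*(-4*k*(-10*k^3 + 7*k + 2)^2 + (-20*k^3 - k*(30*k^2 - 7) + 14*k + 4)*(-5*k^4 + 7*k^2 + 4*k + 2))/(-5*k^4 + 7*k^2 + 4*k + 2)^3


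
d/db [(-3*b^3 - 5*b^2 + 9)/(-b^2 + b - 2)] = (b*(9*b + 10)*(b^2 - b + 2) - (2*b - 1)*(3*b^3 + 5*b^2 - 9))/(b^2 - b + 2)^2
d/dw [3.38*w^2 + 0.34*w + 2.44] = 6.76*w + 0.34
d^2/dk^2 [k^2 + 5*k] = 2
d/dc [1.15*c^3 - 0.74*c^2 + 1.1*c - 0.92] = 3.45*c^2 - 1.48*c + 1.1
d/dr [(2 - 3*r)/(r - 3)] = 7/(r - 3)^2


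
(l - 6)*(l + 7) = l^2 + l - 42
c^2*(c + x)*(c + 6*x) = c^4 + 7*c^3*x + 6*c^2*x^2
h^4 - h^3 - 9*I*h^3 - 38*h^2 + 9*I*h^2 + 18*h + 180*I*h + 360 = (h - 5)*(h + 4)*(h - 6*I)*(h - 3*I)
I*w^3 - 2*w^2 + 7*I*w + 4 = (w - I)*(w + 4*I)*(I*w + 1)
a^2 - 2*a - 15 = (a - 5)*(a + 3)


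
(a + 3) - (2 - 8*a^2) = 8*a^2 + a + 1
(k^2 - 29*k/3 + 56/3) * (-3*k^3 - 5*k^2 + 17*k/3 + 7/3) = -3*k^5 + 24*k^4 - 2*k^3 - 1312*k^2/9 + 749*k/9 + 392/9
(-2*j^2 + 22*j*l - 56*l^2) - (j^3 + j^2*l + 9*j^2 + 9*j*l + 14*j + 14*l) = -j^3 - j^2*l - 11*j^2 + 13*j*l - 14*j - 56*l^2 - 14*l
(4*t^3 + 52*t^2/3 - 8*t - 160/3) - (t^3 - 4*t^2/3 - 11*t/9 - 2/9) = 3*t^3 + 56*t^2/3 - 61*t/9 - 478/9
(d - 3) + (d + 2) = 2*d - 1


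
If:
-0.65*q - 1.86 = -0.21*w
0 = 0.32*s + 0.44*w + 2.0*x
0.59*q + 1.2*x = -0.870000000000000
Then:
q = -2.03389830508475*x - 1.47457627118644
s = 2.40617433414044*x - 5.90284503631961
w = 4.29297820823245 - 6.2953995157385*x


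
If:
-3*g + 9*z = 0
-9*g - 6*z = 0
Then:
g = 0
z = 0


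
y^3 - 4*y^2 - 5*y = y*(y - 5)*(y + 1)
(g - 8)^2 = g^2 - 16*g + 64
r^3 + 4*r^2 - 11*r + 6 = (r - 1)^2*(r + 6)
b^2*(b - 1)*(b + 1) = b^4 - b^2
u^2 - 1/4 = (u - 1/2)*(u + 1/2)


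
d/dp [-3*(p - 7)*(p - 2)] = 27 - 6*p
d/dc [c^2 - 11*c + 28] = 2*c - 11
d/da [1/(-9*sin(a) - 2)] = 9*cos(a)/(9*sin(a) + 2)^2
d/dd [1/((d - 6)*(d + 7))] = (-2*d - 1)/(d^4 + 2*d^3 - 83*d^2 - 84*d + 1764)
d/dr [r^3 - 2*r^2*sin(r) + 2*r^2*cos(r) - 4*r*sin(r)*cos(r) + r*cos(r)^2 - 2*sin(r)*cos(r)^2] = -2*sqrt(2)*r^2*sin(r + pi/4) + 3*r^2 - r*sin(2*r) - 4*r*cos(2*r) + 4*sqrt(2)*r*cos(r + pi/4) - 2*sin(2*r) - cos(r)/2 + cos(2*r)/2 - 3*cos(3*r)/2 + 1/2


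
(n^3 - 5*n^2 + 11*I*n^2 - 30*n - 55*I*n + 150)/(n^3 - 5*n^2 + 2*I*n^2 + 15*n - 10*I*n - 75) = (n + 6*I)/(n - 3*I)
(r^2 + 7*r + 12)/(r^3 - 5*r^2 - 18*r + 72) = (r + 3)/(r^2 - 9*r + 18)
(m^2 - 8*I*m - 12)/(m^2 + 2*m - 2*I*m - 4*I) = (m - 6*I)/(m + 2)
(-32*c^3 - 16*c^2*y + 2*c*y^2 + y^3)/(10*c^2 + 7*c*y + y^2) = (-16*c^2 + y^2)/(5*c + y)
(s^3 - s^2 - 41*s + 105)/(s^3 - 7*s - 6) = (s^2 + 2*s - 35)/(s^2 + 3*s + 2)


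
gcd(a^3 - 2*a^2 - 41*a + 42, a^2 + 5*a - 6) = a^2 + 5*a - 6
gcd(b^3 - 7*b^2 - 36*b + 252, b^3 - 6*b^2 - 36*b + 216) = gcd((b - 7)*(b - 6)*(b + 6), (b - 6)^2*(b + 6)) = b^2 - 36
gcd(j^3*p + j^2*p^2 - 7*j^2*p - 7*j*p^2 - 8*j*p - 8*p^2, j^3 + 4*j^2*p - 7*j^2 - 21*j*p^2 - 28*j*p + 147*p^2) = 1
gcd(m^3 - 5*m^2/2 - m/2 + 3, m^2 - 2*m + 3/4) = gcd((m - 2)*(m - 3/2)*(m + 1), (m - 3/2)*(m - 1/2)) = m - 3/2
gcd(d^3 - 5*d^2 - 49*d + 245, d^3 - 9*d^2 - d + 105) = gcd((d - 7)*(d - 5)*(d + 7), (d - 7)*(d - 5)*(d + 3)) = d^2 - 12*d + 35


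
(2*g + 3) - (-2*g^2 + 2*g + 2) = 2*g^2 + 1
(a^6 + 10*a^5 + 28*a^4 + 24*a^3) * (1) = a^6 + 10*a^5 + 28*a^4 + 24*a^3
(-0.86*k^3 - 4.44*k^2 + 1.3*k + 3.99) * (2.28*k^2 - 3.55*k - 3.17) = -1.9608*k^5 - 7.0702*k^4 + 21.4522*k^3 + 18.557*k^2 - 18.2855*k - 12.6483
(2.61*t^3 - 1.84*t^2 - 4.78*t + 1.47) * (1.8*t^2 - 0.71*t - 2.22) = 4.698*t^5 - 5.1651*t^4 - 13.0918*t^3 + 10.1246*t^2 + 9.5679*t - 3.2634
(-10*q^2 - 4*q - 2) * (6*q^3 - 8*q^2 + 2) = -60*q^5 + 56*q^4 + 20*q^3 - 4*q^2 - 8*q - 4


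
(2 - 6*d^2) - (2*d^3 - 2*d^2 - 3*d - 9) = -2*d^3 - 4*d^2 + 3*d + 11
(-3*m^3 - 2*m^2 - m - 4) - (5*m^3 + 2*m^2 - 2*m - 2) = -8*m^3 - 4*m^2 + m - 2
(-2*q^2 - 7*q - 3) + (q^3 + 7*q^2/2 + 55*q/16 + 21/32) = q^3 + 3*q^2/2 - 57*q/16 - 75/32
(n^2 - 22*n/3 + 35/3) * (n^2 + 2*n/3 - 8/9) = n^4 - 20*n^3/3 + 53*n^2/9 + 386*n/27 - 280/27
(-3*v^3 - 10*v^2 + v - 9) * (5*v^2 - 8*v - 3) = -15*v^5 - 26*v^4 + 94*v^3 - 23*v^2 + 69*v + 27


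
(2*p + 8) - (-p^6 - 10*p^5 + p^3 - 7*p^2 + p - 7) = p^6 + 10*p^5 - p^3 + 7*p^2 + p + 15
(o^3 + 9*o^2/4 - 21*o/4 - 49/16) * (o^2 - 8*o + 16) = o^5 - 23*o^4/4 - 29*o^3/4 + 1199*o^2/16 - 119*o/2 - 49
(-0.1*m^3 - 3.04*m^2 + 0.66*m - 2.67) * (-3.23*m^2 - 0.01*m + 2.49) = 0.323*m^5 + 9.8202*m^4 - 2.3504*m^3 + 1.0479*m^2 + 1.6701*m - 6.6483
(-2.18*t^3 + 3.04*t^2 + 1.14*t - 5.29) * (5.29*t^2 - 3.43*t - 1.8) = -11.5322*t^5 + 23.559*t^4 - 0.472600000000002*t^3 - 37.3663*t^2 + 16.0927*t + 9.522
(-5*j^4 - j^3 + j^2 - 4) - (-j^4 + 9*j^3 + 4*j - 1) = -4*j^4 - 10*j^3 + j^2 - 4*j - 3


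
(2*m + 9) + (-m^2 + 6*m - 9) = -m^2 + 8*m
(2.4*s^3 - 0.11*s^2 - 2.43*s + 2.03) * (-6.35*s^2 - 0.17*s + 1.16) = -15.24*s^5 + 0.2905*s^4 + 18.2332*s^3 - 12.605*s^2 - 3.1639*s + 2.3548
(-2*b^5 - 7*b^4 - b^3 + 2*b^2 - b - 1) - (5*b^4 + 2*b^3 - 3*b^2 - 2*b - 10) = -2*b^5 - 12*b^4 - 3*b^3 + 5*b^2 + b + 9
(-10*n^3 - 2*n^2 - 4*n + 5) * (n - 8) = -10*n^4 + 78*n^3 + 12*n^2 + 37*n - 40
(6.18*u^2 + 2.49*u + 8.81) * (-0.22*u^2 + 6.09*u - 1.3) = -1.3596*u^4 + 37.0884*u^3 + 5.1919*u^2 + 50.4159*u - 11.453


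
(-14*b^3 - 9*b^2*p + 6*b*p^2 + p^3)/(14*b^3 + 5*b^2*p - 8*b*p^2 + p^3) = (7*b + p)/(-7*b + p)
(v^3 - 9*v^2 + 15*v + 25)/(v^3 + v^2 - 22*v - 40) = (v^2 - 4*v - 5)/(v^2 + 6*v + 8)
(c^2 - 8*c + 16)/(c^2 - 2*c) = (c^2 - 8*c + 16)/(c*(c - 2))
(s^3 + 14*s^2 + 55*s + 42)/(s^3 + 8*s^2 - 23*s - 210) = (s + 1)/(s - 5)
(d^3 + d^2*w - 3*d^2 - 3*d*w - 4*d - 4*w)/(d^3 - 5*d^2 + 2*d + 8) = (d + w)/(d - 2)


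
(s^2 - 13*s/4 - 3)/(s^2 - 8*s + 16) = (s + 3/4)/(s - 4)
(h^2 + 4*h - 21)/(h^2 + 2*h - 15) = (h + 7)/(h + 5)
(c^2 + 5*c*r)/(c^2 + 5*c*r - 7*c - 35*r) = c/(c - 7)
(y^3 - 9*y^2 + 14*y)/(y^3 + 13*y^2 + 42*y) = (y^2 - 9*y + 14)/(y^2 + 13*y + 42)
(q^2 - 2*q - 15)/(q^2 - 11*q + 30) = (q + 3)/(q - 6)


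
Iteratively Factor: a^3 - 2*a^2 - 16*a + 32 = (a - 4)*(a^2 + 2*a - 8) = (a - 4)*(a + 4)*(a - 2)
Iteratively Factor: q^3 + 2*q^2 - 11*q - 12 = (q - 3)*(q^2 + 5*q + 4) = (q - 3)*(q + 4)*(q + 1)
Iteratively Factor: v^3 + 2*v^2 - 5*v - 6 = (v + 1)*(v^2 + v - 6) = (v - 2)*(v + 1)*(v + 3)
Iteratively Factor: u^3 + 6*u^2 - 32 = (u + 4)*(u^2 + 2*u - 8) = (u + 4)^2*(u - 2)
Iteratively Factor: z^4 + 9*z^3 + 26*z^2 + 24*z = (z + 3)*(z^3 + 6*z^2 + 8*z) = z*(z + 3)*(z^2 + 6*z + 8) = z*(z + 2)*(z + 3)*(z + 4)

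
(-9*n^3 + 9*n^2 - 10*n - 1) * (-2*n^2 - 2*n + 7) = 18*n^5 - 61*n^3 + 85*n^2 - 68*n - 7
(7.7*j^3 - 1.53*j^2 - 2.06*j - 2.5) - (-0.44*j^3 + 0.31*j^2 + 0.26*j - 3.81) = 8.14*j^3 - 1.84*j^2 - 2.32*j + 1.31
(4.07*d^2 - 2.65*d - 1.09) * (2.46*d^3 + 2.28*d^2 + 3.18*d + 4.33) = 10.0122*d^5 + 2.7606*d^4 + 4.2192*d^3 + 6.7109*d^2 - 14.9407*d - 4.7197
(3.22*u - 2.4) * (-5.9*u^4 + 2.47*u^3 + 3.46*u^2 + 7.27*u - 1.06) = -18.998*u^5 + 22.1134*u^4 + 5.2132*u^3 + 15.1054*u^2 - 20.8612*u + 2.544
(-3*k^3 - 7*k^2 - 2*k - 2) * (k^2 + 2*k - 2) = -3*k^5 - 13*k^4 - 10*k^3 + 8*k^2 + 4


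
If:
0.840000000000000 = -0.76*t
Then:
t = -1.11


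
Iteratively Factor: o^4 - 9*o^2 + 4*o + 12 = (o - 2)*(o^3 + 2*o^2 - 5*o - 6) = (o - 2)*(o + 1)*(o^2 + o - 6) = (o - 2)^2*(o + 1)*(o + 3)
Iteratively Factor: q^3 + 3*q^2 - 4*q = (q - 1)*(q^2 + 4*q) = (q - 1)*(q + 4)*(q)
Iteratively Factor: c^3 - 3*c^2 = (c)*(c^2 - 3*c) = c*(c - 3)*(c)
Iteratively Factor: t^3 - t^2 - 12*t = (t)*(t^2 - t - 12) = t*(t - 4)*(t + 3)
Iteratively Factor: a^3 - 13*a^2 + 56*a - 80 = (a - 4)*(a^2 - 9*a + 20) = (a - 4)^2*(a - 5)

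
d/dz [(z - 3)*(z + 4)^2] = (z + 4)*(3*z - 2)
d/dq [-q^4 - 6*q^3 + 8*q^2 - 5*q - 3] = -4*q^3 - 18*q^2 + 16*q - 5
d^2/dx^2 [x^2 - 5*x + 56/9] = 2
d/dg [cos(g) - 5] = -sin(g)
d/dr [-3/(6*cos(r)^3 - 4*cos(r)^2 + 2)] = 3*(4 - 9*cos(r))*sin(r)*cos(r)/(2*(3*cos(r)^3 - 2*cos(r)^2 + 1)^2)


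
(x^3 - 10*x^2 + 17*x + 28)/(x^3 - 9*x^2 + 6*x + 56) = (x + 1)/(x + 2)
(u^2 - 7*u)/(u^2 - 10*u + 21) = u/(u - 3)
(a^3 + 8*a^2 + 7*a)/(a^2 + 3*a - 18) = a*(a^2 + 8*a + 7)/(a^2 + 3*a - 18)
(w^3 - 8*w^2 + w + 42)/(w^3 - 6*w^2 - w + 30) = (w - 7)/(w - 5)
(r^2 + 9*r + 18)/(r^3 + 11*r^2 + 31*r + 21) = (r + 6)/(r^2 + 8*r + 7)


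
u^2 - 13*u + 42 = (u - 7)*(u - 6)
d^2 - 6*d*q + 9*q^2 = (d - 3*q)^2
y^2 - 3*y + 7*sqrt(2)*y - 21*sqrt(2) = (y - 3)*(y + 7*sqrt(2))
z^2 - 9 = (z - 3)*(z + 3)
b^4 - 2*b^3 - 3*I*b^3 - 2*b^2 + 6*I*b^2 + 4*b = b*(b - 2)*(b - 2*I)*(b - I)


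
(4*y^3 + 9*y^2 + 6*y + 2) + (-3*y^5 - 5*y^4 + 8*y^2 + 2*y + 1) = -3*y^5 - 5*y^4 + 4*y^3 + 17*y^2 + 8*y + 3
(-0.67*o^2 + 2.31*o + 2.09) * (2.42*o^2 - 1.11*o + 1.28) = -1.6214*o^4 + 6.3339*o^3 + 1.6361*o^2 + 0.6369*o + 2.6752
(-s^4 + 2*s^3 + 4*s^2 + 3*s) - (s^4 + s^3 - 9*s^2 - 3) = -2*s^4 + s^3 + 13*s^2 + 3*s + 3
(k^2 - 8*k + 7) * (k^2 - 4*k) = k^4 - 12*k^3 + 39*k^2 - 28*k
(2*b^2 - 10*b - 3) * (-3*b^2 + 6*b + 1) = -6*b^4 + 42*b^3 - 49*b^2 - 28*b - 3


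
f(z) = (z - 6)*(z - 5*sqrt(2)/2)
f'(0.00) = -9.54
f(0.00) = 21.21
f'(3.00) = -3.54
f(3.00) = 1.61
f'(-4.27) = -18.08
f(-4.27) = 80.16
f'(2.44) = -4.66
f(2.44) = 3.90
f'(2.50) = -4.54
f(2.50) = 3.62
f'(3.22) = -3.10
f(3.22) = 0.88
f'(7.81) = 6.08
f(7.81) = 7.74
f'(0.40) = -8.74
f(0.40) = 17.56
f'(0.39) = -8.76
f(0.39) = 17.65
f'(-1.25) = -12.04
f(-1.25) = 34.70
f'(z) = 2*z - 6 - 5*sqrt(2)/2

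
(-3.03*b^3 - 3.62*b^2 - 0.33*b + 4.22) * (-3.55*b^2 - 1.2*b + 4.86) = 10.7565*b^5 + 16.487*b^4 - 9.2103*b^3 - 32.1782*b^2 - 6.6678*b + 20.5092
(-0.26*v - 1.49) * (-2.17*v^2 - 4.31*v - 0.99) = 0.5642*v^3 + 4.3539*v^2 + 6.6793*v + 1.4751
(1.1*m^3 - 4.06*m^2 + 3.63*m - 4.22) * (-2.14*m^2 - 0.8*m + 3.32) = -2.354*m^5 + 7.8084*m^4 - 0.8682*m^3 - 7.3524*m^2 + 15.4276*m - 14.0104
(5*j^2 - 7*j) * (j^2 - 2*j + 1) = 5*j^4 - 17*j^3 + 19*j^2 - 7*j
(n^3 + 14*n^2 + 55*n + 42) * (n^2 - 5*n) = n^5 + 9*n^4 - 15*n^3 - 233*n^2 - 210*n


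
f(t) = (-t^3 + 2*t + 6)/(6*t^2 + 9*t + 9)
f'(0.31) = -0.41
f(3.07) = -0.18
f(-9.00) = 1.73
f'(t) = (2 - 3*t^2)/(6*t^2 + 9*t + 9) + (-12*t - 9)*(-t^3 + 2*t + 6)/(6*t^2 + 9*t + 9)^2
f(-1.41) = 0.73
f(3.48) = -0.26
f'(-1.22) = 0.27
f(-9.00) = 1.73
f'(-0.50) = -0.22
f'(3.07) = -0.19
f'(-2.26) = -0.06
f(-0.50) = 0.85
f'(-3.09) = -0.14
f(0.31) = 0.53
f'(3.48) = -0.19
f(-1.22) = 0.77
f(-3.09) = 0.76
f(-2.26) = 0.67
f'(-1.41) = 0.22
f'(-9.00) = -0.17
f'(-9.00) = -0.17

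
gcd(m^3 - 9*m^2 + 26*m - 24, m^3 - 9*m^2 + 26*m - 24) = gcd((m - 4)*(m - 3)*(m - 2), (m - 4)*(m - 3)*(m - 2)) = m^3 - 9*m^2 + 26*m - 24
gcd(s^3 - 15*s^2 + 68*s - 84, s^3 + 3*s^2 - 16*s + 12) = s - 2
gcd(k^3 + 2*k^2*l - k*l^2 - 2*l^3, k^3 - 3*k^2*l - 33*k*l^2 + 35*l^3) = k - l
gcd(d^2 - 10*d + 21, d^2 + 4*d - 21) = d - 3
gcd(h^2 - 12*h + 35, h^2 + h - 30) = h - 5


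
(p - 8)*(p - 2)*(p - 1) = p^3 - 11*p^2 + 26*p - 16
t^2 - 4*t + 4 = (t - 2)^2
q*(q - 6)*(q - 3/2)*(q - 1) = q^4 - 17*q^3/2 + 33*q^2/2 - 9*q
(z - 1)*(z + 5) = z^2 + 4*z - 5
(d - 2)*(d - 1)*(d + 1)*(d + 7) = d^4 + 5*d^3 - 15*d^2 - 5*d + 14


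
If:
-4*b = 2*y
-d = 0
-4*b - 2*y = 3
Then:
No Solution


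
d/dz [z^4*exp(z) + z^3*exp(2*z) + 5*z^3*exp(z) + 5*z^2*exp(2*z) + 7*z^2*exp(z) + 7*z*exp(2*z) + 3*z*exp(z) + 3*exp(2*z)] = (z^4 + 2*z^3*exp(z) + 9*z^3 + 13*z^2*exp(z) + 22*z^2 + 24*z*exp(z) + 17*z + 13*exp(z) + 3)*exp(z)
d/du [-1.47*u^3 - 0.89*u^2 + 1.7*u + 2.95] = -4.41*u^2 - 1.78*u + 1.7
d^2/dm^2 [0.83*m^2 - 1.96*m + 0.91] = 1.66000000000000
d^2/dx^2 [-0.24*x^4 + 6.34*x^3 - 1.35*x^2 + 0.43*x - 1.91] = -2.88*x^2 + 38.04*x - 2.7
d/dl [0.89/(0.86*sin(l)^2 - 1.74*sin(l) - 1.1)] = (1.5486 - 1.5308*sin(l))*cos(l)/(-0.86*sin(l)^2 + 1.74*sin(l) + 1.1)^2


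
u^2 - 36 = (u - 6)*(u + 6)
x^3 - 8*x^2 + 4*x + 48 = (x - 6)*(x - 4)*(x + 2)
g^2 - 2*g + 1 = (g - 1)^2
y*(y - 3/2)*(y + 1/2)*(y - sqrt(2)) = y^4 - sqrt(2)*y^3 - y^3 - 3*y^2/4 + sqrt(2)*y^2 + 3*sqrt(2)*y/4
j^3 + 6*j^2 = j^2*(j + 6)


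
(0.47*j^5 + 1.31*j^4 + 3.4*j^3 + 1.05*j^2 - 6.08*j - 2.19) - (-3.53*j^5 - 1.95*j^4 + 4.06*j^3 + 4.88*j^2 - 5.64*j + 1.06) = 4.0*j^5 + 3.26*j^4 - 0.66*j^3 - 3.83*j^2 - 0.44*j - 3.25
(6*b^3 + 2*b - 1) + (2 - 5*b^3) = b^3 + 2*b + 1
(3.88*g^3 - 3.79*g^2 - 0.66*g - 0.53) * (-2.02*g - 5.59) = -7.8376*g^4 - 14.0334*g^3 + 22.5193*g^2 + 4.76*g + 2.9627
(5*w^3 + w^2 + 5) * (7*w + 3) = 35*w^4 + 22*w^3 + 3*w^2 + 35*w + 15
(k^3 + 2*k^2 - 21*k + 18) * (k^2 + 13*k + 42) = k^5 + 15*k^4 + 47*k^3 - 171*k^2 - 648*k + 756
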